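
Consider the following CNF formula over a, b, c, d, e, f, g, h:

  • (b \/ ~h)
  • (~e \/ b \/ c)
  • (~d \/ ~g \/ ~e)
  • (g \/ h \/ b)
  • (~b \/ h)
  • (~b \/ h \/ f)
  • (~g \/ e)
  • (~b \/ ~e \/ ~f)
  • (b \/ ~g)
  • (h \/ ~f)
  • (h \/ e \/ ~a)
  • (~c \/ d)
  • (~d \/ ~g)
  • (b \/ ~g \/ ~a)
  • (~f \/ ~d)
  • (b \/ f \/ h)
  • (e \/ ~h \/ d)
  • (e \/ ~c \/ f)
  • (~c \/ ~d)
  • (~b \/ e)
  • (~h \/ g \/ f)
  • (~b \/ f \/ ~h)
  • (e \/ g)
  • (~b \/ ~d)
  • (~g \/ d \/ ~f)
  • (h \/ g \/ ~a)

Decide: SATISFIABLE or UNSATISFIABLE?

b = True:
  propagation gives h=True, e=True, f=False; an empty clause results — contradiction.
b = False:
  propagation gives h=False, g=True; an empty clause results — contradiction.
Every branch closes, so no satisfying assignment exists.

UNSATISFIABLE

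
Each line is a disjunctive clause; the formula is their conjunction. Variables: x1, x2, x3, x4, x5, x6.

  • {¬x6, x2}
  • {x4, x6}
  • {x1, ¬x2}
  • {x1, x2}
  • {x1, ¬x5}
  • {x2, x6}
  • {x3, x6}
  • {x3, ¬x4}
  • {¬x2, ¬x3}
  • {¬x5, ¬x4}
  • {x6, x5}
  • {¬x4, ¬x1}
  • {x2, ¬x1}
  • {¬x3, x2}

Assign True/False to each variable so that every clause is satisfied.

x1=T  x2=T  x3=F  x4=F  x5=T  x6=T

Branch on x1: take x1 = True.
  then x4 is forced to False.
  then x6 is forced to True.
  then x2 is forced to True.
  then x3 is forced to False.
x5 is now unconstrained; take x5 = True.
Every clause has at least one true literal under this assignment.
Check each clause:
  1. {¬x6, x2} — x2 is true.
  2. {x4, x6} — x6 is true.
  3. {x1, ¬x2} — x1 is true.
  4. {x2, x1} — x1 is true.
  5. {¬x5, x1} — x1 is true.
  6. {x2, x6} — x2 is true.
  7. {x3, x6} — x6 is true.
  8. {¬x4, x3} — ¬x4 is true.
  9. {¬x3, ¬x2} — ¬x3 is true.
  10. {¬x4, ¬x5} — ¬x4 is true.
  11. {x6, x5} — x5 is true.
  12. {¬x1, ¬x4} — ¬x4 is true.
  13. {x2, ¬x1} — x2 is true.
  14. {¬x3, x2} — x2 is true.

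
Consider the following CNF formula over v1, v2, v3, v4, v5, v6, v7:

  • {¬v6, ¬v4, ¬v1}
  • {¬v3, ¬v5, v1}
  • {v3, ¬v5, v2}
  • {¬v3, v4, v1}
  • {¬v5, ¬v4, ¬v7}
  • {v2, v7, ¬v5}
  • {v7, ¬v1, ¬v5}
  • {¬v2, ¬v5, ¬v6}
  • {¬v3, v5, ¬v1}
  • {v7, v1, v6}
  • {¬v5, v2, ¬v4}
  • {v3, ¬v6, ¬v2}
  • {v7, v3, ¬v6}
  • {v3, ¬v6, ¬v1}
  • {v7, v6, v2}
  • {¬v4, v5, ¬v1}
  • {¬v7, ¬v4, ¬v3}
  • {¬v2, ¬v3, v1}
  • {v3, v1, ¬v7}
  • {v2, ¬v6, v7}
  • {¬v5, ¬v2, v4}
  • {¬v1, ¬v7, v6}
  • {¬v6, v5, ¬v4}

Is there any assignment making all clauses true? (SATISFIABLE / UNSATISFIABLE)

SATISFIABLE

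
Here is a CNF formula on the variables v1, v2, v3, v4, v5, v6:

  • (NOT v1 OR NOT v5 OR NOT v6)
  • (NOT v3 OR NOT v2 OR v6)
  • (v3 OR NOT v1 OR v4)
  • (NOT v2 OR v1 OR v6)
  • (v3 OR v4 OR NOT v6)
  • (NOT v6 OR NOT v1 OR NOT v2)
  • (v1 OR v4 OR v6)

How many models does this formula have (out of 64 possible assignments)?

Case analysis on v6 and v1:
  v6=T, v1=T: remaining (v2,v3,v4,v5) ∈ {(F,F,T,F); (F,T,F,F); (F,T,T,F)} — 3.
  v6=T, v1=F: v2, v5 free; 3 ways for (v3,v4) × 2^2 = 12.
  v6=F, v1=T: v5 free; 4 ways for (v2,v3,v4) × 2^1 = 8.
  v6=F, v1=F: remaining (v2,v3,v4,v5) ∈ {(F,F,T,F); (F,F,T,T); (F,T,T,F); (F,T,T,T)} — 4.
Total: 3 + 12 + 8 + 4 = 27.

27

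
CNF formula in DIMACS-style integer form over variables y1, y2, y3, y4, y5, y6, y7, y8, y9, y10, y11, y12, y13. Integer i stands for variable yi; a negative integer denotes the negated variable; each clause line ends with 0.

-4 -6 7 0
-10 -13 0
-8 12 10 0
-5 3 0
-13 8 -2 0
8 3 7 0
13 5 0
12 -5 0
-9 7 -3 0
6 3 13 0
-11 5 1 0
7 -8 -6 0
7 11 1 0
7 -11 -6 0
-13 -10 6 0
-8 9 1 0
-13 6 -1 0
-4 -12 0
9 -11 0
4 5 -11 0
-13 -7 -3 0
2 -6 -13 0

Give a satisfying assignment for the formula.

Branch on y1: take y1 = True.
The remaining clauses are satisfied by y2 = True, y3 = True, y4 = False, y5 = True, y6 = False, y7 = True, y8 = True, y9 = True, y10 = False, y11 = True, y12 = True, y13 = False.
Check each clause:
  1. (y7 || !y6 || !y4) — !y6 is true.
  2. (!y10 || !y13) — !y13 is true.
  3. (y12 || !y8 || y10) — y12 is true.
  4. (!y5 || y3) — y3 is true.
  5. (!y13 || y8 || !y2) — y8 is true.
  6. (y8 || y3 || y7) — y8 is true.
  7. (y13 || y5) — y5 is true.
  8. (!y5 || y12) — y12 is true.
  9. (y7 || !y9 || !y3) — y7 is true.
  10. (y13 || y3 || y6) — y3 is true.
  11. (y1 || !y11 || y5) — y1 is true.
  12. (!y8 || y7 || !y6) — !y6 is true.
  13. (y11 || y7 || y1) — y1 is true.
  14. (y7 || !y6 || !y11) — !y6 is true.
  15. (y6 || !y10 || !y13) — !y13 is true.
  16. (!y8 || y9 || y1) — y1 is true.
  17. (!y1 || y6 || !y13) — !y13 is true.
  18. (!y4 || !y12) — !y4 is true.
  19. (y9 || !y11) — y9 is true.
  20. (y4 || !y11 || y5) — y5 is true.
  21. (!y3 || !y7 || !y13) — !y13 is true.
  22. (!y6 || !y13 || y2) — y2 is true.

y1=1  y2=1  y3=1  y4=0  y5=1  y6=0  y7=1  y8=1  y9=1  y10=0  y11=1  y12=1  y13=0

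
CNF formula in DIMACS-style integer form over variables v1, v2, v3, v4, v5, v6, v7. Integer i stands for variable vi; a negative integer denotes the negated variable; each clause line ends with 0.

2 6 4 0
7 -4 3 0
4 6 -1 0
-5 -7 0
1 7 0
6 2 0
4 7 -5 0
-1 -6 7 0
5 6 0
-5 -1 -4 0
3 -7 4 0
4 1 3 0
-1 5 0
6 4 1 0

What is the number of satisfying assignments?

Satisfying assignments:
  v1=0 v2=0 v3=0 v4=1 v5=0 v6=1 v7=1
  v1=0 v2=0 v3=1 v4=0 v5=0 v6=1 v7=1
  v1=0 v2=0 v3=1 v4=1 v5=0 v6=1 v7=1
  v1=0 v2=1 v3=0 v4=1 v5=0 v6=1 v7=1
  v1=0 v2=1 v3=1 v4=0 v5=0 v6=1 v7=1
  v1=0 v2=1 v3=1 v4=1 v5=0 v6=1 v7=1
Count: 6.

6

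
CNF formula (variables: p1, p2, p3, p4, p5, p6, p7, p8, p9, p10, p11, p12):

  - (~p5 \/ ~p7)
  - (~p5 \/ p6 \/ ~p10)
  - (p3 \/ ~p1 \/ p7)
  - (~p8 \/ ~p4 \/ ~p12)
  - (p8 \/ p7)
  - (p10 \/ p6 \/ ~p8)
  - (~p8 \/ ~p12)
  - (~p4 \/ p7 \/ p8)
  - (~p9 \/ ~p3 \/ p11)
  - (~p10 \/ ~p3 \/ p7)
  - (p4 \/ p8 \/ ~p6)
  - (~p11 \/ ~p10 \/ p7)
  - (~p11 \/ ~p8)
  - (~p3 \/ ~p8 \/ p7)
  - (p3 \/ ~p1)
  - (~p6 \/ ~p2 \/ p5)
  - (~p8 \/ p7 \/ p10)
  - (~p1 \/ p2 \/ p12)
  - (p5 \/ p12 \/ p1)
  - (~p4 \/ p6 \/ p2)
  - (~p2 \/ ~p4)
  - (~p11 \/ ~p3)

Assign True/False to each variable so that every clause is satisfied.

p9 occurs only negated in the remaining clauses — set p9 = False.
Branch on p1: take p1 = True.
  then p3 is forced to True.
  then p11 is forced to False.
Try p2 = True.
  then p4 is forced to False.
The remaining clauses are satisfied by p5 = False, p6 = False, p7 = True, p8 = False, p10 = False, p12 = False.
Every clause has at least one true literal under this assignment.

p1=True, p2=True, p3=True, p4=False, p5=False, p6=False, p7=True, p8=False, p9=False, p10=False, p11=False, p12=False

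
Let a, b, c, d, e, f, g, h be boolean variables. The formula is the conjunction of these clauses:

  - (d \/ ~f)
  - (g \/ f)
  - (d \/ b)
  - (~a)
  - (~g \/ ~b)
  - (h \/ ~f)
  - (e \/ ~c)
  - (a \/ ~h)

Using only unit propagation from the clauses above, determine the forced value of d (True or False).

True

(~a) stands alone — a = False.
(a \/ ~h) with a = False leaves only ~h, so h = False.
(~f \/ h): since h = False, the clause reduces to (~f). f = False.
(g \/ f): since f = False, the clause reduces to (g). g = True.
From (~b \/ ~g) and g = True: b = False.
(b \/ d) with b = False leaves only d, so d = True.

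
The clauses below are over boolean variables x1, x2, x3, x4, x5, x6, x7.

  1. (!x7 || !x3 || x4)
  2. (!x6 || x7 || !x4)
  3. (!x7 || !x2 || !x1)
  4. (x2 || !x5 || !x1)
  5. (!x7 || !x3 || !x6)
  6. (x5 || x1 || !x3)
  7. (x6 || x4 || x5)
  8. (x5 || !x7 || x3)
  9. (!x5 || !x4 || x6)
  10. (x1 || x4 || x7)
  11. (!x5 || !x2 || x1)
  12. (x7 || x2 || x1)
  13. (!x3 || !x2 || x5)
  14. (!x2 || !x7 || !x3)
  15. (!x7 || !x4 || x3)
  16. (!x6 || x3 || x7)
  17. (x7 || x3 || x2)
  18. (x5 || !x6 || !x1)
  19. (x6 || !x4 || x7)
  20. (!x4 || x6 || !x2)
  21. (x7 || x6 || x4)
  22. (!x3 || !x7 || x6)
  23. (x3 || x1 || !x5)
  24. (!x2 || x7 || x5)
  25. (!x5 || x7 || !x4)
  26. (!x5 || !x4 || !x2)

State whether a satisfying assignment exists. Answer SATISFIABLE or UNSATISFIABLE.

SATISFIABLE

Branch on x1: take x1 = True.
Try x2 = True.
  then x7 is forced to False.
  then x5 is forced to True.
  then x4 is forced to False.
  then x6 is forced to True.
  then x3 is forced to True.
Every clause has at least one true literal under this assignment.
So x1=True, x2=True, x3=True, x4=False, x5=True, x6=True, x7=False is a satisfying assignment.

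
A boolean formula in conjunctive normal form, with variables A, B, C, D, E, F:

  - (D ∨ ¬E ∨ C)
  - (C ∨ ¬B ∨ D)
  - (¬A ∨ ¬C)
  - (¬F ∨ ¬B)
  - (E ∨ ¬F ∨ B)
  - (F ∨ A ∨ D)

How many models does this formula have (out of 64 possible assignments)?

17

Case analysis on B and C:
  B=1, C=1: remaining (A,D,E,F) ∈ {(0,1,0,0); (0,1,1,0)} — 2.
  B=1, C=0: remaining (A,D,E,F) ∈ {(0,1,0,0); (0,1,1,0); (1,1,0,0); (1,1,1,0)} — 4.
  B=0, C=1: remaining (A,D,E,F) ∈ {(0,0,1,1); (0,1,0,0); (0,1,1,0); (0,1,1,1)} — 4.
  B=0, C=0: 7 of the 16 assignments to (A,D,E,F) work.
Total: 2 + 4 + 4 + 7 = 17.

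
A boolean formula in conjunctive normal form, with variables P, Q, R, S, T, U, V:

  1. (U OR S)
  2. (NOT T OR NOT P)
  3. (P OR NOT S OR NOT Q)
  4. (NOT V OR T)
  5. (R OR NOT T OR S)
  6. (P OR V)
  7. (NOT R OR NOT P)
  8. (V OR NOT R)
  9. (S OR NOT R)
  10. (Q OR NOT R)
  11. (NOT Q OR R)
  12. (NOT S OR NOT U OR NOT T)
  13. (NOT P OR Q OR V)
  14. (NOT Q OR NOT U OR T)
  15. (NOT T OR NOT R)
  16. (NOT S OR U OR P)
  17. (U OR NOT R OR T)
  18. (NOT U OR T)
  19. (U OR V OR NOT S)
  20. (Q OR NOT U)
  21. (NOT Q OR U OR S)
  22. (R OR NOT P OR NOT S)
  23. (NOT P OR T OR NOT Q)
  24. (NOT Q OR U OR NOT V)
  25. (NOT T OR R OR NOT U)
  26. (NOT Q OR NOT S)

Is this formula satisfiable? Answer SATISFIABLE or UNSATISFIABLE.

UNSATISFIABLE

U = True:
  propagation gives T=True, P=False, V=True, S=False; an empty clause results — contradiction.
U = False:
  propagation gives S=True, P=True, T=False, V=False; an empty clause results — contradiction.
Every branch closes, so no satisfying assignment exists.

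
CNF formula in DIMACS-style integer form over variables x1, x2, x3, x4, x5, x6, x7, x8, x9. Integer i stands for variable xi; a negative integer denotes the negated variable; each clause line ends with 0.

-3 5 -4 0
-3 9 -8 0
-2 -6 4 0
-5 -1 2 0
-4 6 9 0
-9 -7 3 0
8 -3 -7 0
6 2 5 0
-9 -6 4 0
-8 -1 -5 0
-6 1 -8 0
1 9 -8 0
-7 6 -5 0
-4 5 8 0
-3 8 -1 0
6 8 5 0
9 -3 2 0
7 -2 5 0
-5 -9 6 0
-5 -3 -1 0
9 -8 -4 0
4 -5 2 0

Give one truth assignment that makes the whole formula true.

x1=F, x2=F, x3=F, x4=T, x5=T, x6=T, x7=T, x8=F, x9=F

Branch on x1: take x1 = False.
Branch on x2: take x2 = False.
Set x3 = False and propagate.
The remaining clauses are satisfied by x4 = True, x5 = True, x6 = True, x7 = True, x8 = False, x9 = False.
Every clause has at least one true literal under this assignment.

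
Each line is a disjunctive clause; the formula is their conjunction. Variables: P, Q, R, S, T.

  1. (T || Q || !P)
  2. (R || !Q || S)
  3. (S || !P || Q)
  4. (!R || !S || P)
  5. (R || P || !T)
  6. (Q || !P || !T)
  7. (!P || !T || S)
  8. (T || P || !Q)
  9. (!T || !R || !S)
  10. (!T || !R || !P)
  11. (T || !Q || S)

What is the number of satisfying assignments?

8

Satisfying assignments:
  P=F Q=F R=F S=F T=F
  P=F Q=F R=F S=T T=F
  P=F Q=F R=T S=F T=F
  P=F Q=F R=T S=F T=T
  P=F Q=T R=T S=F T=T
  P=T Q=T R=F S=T T=F
  P=T Q=T R=F S=T T=T
  P=T Q=T R=T S=T T=F
Count: 8.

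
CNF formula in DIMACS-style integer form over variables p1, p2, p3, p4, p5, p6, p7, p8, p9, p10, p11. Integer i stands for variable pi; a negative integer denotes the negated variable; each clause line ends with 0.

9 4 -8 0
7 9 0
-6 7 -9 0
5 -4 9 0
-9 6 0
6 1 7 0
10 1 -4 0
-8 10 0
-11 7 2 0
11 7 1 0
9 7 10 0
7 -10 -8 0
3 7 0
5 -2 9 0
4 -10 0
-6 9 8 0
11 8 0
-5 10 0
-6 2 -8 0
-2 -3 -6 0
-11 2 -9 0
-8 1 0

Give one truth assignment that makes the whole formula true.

p1 occurs only positively in the remaining clauses — set p1 = True.
p7 occurs only positively in the remaining clauses — set p7 = True.
Try p2 = False.
The remaining clauses are satisfied by p3 = True, p4 = True, p5 = True, p6 = False, p8 = True, p9 = False, p10 = True, p11 = True.

p1=T  p2=F  p3=T  p4=T  p5=T  p6=F  p7=T  p8=T  p9=F  p10=T  p11=T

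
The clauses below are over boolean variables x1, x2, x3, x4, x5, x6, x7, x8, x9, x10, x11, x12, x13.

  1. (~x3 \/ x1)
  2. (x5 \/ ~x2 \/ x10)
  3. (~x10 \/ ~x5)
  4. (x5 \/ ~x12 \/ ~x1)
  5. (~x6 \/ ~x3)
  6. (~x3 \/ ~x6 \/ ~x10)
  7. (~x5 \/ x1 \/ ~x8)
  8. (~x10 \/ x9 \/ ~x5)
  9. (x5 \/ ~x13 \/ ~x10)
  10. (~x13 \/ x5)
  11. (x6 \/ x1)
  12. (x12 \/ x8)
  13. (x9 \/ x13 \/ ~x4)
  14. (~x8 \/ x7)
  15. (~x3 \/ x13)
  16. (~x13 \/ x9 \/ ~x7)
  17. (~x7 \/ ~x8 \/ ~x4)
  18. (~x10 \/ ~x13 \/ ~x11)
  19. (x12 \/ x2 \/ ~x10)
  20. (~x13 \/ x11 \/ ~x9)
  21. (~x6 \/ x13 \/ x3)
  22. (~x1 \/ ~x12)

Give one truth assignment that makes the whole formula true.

Pure literal: x4 appears only negated; assign x4 = False.
Branch on x1: take x1 = True.
  then x12 is forced to False.
  then x8 is forced to True.
  then x7 is forced to True.
The remaining clauses are satisfied by x2 = False, x3 = False, x5 = True, x6 = False, x9 = True, x10 = False, x11 = True, x13 = True.
Every clause has at least one true literal under this assignment.

x1=1  x2=0  x3=0  x4=0  x5=1  x6=0  x7=1  x8=1  x9=1  x10=0  x11=1  x12=0  x13=1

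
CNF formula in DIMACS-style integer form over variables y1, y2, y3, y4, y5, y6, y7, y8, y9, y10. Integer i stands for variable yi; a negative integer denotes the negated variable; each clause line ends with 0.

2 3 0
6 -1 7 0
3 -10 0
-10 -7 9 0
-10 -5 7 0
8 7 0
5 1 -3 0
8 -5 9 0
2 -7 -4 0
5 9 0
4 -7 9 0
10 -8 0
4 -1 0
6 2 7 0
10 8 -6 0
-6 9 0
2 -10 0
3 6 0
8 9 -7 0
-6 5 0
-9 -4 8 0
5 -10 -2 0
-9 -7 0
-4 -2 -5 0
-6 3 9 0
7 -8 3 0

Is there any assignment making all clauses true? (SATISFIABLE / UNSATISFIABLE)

UNSATISFIABLE

y7 = True:
  propagation gives y9=False, y10=False, y5=True, y8=True; an empty clause results — contradiction.
y7 = False:
  propagation gives y8=True, y10=True, y3=True, y5=False; an empty clause results — contradiction.
Every branch closes, so no satisfying assignment exists.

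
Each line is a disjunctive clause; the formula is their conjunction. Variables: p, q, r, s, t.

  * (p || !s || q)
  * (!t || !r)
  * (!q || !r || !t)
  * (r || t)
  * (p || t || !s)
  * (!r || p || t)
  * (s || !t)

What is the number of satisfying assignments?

7

The models are:
  p=0 q=1 r=0 s=1 t=1
  p=1 q=0 r=0 s=1 t=1
  p=1 q=0 r=1 s=0 t=0
  p=1 q=0 r=1 s=1 t=0
  p=1 q=1 r=0 s=1 t=1
  p=1 q=1 r=1 s=0 t=0
  p=1 q=1 r=1 s=1 t=0
That's 7 in total.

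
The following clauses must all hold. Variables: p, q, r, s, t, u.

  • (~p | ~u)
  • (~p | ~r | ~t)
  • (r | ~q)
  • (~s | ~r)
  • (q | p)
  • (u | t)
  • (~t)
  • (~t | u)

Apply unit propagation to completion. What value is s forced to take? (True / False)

(~t) stands alone — t = False.
From (u | t) and t = False: u = True.
From (~p | ~u) and u = True: p = False.
In (q | p), p is now false; q must hold, so q = True.
(~q | r): since q = True, the clause reduces to (r). r = True.
In (~r | ~s), ~r is now false; ~s must hold, so s = False.

False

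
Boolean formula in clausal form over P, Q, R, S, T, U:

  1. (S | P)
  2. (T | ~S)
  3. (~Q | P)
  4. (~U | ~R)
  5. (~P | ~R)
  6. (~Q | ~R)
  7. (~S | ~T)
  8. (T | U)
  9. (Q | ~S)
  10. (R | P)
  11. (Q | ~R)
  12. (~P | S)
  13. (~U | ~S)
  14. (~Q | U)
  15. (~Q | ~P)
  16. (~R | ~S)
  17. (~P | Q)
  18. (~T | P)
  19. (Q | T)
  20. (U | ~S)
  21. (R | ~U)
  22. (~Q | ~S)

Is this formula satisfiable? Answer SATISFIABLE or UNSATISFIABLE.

UNSATISFIABLE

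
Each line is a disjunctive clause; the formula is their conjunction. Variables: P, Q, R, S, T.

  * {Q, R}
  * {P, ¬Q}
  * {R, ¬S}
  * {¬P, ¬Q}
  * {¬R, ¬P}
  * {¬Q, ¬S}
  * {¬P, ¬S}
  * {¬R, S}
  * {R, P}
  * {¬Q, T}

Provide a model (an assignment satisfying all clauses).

P=F, Q=F, R=T, S=T, T=T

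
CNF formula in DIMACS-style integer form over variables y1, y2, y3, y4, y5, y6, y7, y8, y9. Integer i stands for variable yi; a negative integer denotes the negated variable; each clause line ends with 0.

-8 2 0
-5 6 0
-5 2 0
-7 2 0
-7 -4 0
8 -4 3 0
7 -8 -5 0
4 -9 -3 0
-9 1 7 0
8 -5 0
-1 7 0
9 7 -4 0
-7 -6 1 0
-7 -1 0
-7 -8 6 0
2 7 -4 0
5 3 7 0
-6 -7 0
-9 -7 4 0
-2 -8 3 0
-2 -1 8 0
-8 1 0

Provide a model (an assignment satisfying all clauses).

y1=F  y2=F  y3=T  y4=F  y5=F  y6=T  y7=F  y8=F  y9=F

Check each clause:
  1. (y2 ∨ ¬y8) — ¬y8 is true.
  2. (y6 ∨ ¬y5) — ¬y5 is true.
  3. (¬y5 ∨ y2) — ¬y5 is true.
  4. (¬y7 ∨ y2) — ¬y7 is true.
  5. (¬y4 ∨ ¬y7) — ¬y7 is true.
  6. (y8 ∨ ¬y4 ∨ y3) — y3 is true.
  7. (¬y5 ∨ ¬y8 ∨ y7) — ¬y8 is true.
  8. (¬y9 ∨ y4 ∨ ¬y3) — ¬y9 is true.
  9. (y1 ∨ ¬y9 ∨ y7) — ¬y9 is true.
  10. (y8 ∨ ¬y5) — ¬y5 is true.
  11. (y7 ∨ ¬y1) — ¬y1 is true.
  12. (y9 ∨ y7 ∨ ¬y4) — ¬y4 is true.
  13. (¬y7 ∨ y1 ∨ ¬y6) — ¬y7 is true.
  14. (¬y7 ∨ ¬y1) — ¬y7 is true.
  15. (¬y8 ∨ y6 ∨ ¬y7) — ¬y8 is true.
  16. (y2 ∨ ¬y4 ∨ y7) — ¬y4 is true.
  17. (y5 ∨ y7 ∨ y3) — y3 is true.
  18. (¬y7 ∨ ¬y6) — ¬y7 is true.
  19. (y4 ∨ ¬y9 ∨ ¬y7) — ¬y7 is true.
  20. (¬y2 ∨ ¬y8 ∨ y3) — ¬y8 is true.
  21. (¬y2 ∨ y8 ∨ ¬y1) — ¬y2 is true.
  22. (¬y8 ∨ y1) — ¬y8 is true.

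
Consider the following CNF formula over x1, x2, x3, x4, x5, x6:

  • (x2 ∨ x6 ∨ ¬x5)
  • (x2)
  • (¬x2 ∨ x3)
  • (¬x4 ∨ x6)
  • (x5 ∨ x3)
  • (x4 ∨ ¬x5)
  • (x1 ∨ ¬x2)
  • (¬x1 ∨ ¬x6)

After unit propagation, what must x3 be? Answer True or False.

True

(x2) stands alone — x2 = True.
(¬x2 ∨ x3) with x2 = True leaves only x3, so x3 = True.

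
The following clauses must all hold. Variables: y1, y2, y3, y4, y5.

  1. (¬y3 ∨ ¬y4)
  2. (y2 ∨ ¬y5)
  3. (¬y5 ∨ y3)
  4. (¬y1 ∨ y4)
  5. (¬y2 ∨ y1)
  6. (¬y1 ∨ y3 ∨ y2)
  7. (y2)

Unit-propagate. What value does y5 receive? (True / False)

False

(y2) stands alone — y2 = True.
(y1 ∨ ¬y2) with y2 = True leaves only y1, so y1 = True.
(y4 ∨ ¬y1): since y1 = True, the clause reduces to (y4). y4 = True.
(¬y4 ∨ ¬y3): since y4 = True, the clause reduces to (¬y3). y3 = False.
From (y3 ∨ ¬y5) and y3 = False: y5 = False.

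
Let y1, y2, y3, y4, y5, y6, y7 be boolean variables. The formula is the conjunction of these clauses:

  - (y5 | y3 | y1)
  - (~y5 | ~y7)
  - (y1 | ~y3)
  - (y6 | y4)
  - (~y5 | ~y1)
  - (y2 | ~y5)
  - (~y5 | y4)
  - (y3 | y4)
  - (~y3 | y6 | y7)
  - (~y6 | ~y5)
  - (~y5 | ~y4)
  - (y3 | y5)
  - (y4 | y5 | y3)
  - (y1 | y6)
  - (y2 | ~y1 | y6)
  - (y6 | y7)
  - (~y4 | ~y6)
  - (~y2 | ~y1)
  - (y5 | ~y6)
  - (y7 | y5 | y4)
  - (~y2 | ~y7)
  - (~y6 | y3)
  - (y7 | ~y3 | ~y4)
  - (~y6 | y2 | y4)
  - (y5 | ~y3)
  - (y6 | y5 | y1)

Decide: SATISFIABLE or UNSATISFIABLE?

UNSATISFIABLE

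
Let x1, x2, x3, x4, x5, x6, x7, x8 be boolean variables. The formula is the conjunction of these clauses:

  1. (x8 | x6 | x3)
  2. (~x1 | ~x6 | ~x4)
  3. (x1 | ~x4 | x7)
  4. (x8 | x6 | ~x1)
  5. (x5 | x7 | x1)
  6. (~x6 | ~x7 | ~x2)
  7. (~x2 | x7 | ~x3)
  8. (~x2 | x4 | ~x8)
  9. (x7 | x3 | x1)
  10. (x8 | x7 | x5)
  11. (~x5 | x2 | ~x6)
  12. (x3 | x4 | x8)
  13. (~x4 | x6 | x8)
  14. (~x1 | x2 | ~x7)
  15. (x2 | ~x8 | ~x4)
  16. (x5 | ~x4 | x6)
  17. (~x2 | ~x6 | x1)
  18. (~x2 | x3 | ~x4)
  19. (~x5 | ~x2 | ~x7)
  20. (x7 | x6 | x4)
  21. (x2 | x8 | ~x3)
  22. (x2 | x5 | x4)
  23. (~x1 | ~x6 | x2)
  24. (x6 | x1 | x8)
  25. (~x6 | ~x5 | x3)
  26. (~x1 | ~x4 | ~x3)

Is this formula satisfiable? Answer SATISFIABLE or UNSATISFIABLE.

Branch on x1: take x1 = False.
Try x2 = False.
Branch on x3: take x3 = True.
  then x8 is forced to True.
  then x4 is forced to False.
  then x5 is forced to True.
  then x6 is forced to False.
  then x7 is forced to True.
So x1=0, x2=0, x3=1, x4=0, x5=1, x6=0, x7=1, x8=1 is a satisfying assignment.

SATISFIABLE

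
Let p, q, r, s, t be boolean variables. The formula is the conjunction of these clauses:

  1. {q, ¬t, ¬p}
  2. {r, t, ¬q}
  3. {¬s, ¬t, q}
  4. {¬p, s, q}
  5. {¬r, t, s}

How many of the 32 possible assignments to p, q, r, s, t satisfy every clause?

17

Case analysis on q and t:
  q=1, t=1: p, r, s free → 2^3 = 8.
  q=1, t=0: remaining (p,r,s) ∈ {(0,1,1); (1,1,1)} — 2.
  q=0, t=1: remaining (p,r,s) ∈ {(0,0,0); (0,1,0)} — 2.
  q=0, t=0: 5 of the 8 assignments to (p,r,s) work.
Total: 8 + 2 + 2 + 5 = 17.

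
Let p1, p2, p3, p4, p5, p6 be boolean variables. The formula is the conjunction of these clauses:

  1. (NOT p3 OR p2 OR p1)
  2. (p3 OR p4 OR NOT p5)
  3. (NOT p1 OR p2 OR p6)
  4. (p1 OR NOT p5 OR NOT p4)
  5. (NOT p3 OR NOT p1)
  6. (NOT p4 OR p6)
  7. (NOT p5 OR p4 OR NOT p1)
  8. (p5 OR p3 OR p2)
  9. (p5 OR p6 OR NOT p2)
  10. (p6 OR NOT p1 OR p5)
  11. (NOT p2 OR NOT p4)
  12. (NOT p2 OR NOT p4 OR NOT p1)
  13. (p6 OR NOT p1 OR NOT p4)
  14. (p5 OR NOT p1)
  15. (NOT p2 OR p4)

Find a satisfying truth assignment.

p1 = T, p2 = F, p3 = F, p4 = T, p5 = T, p6 = T

Check each clause:
  1. (p1 OR p2 OR NOT p3) — p1 is true.
  2. (p3 OR NOT p5 OR p4) — p4 is true.
  3. (NOT p1 OR p6 OR p2) — p6 is true.
  4. (NOT p4 OR p1 OR NOT p5) — p1 is true.
  5. (NOT p3 OR NOT p1) — NOT p3 is true.
  6. (p6 OR NOT p4) — p6 is true.
  7. (NOT p5 OR NOT p1 OR p4) — p4 is true.
  8. (p3 OR p5 OR p2) — p5 is true.
  9. (NOT p2 OR p6 OR p5) — p5 is true.
  10. (p5 OR p6 OR NOT p1) — p5 is true.
  11. (NOT p2 OR NOT p4) — NOT p2 is true.
  12. (NOT p2 OR NOT p4 OR NOT p1) — NOT p2 is true.
  13. (p6 OR NOT p4 OR NOT p1) — p6 is true.
  14. (p5 OR NOT p1) — p5 is true.
  15. (p4 OR NOT p2) — p4 is true.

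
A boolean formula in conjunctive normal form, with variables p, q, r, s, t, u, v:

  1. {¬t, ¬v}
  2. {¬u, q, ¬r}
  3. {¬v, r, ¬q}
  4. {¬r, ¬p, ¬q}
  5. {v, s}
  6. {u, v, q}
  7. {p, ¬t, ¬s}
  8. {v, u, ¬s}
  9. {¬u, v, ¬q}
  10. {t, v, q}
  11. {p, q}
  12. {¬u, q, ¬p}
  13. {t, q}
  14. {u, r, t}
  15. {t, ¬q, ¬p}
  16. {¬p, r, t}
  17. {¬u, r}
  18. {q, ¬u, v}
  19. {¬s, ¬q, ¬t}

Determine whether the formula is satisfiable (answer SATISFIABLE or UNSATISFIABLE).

SATISFIABLE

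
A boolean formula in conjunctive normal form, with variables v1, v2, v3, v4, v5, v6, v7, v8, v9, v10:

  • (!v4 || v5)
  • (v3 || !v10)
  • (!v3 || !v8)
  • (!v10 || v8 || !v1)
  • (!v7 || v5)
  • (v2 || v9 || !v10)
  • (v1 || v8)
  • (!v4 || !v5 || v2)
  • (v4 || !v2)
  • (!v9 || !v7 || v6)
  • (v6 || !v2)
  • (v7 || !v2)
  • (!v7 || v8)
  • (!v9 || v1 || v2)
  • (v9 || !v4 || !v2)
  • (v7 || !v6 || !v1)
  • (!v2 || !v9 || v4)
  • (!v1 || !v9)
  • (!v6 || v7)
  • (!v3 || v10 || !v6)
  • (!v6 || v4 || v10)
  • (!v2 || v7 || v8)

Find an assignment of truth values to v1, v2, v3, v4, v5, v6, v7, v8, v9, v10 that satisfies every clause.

Set v1 = False and propagate.
  then v8 is forced to True.
  then v3 is forced to False.
  then v10 is forced to False.
Branch on v2: take v2 = False.
  then v9 is forced to False.
The remaining clauses are satisfied by v4 = False, v5 = True, v6 = False, v7 = True.
Every clause has at least one true literal under this assignment.

v1=False, v2=False, v3=False, v4=False, v5=True, v6=False, v7=True, v8=True, v9=False, v10=False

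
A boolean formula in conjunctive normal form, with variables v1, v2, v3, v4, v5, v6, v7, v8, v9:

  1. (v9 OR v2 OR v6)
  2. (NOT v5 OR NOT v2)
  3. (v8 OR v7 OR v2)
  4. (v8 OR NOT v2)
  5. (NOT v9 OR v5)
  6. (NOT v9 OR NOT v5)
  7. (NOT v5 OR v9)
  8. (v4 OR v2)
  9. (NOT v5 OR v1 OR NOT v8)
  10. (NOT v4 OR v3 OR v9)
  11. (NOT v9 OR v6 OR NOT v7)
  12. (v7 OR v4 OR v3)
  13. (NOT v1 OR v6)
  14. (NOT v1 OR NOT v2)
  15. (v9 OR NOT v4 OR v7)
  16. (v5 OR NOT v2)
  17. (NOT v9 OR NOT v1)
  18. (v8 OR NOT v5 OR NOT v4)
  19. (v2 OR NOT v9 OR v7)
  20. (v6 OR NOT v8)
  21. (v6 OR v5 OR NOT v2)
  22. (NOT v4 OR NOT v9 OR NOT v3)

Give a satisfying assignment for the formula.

v1=False  v2=False  v3=True  v4=True  v5=False  v6=True  v7=True  v8=False  v9=False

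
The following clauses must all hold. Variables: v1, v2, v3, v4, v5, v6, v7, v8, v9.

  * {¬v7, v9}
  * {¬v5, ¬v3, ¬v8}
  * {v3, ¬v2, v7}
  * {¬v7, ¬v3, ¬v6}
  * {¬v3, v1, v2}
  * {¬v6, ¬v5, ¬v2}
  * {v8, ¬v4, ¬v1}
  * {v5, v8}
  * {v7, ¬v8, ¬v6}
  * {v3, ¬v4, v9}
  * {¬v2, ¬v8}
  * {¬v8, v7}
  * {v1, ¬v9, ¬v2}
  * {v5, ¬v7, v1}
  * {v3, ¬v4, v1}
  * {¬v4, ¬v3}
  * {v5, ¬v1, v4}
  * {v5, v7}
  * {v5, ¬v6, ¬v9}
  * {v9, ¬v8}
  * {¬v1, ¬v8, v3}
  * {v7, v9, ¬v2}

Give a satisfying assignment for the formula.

v1 = T, v2 = T, v3 = T, v4 = F, v5 = T, v6 = F, v7 = T, v8 = F, v9 = T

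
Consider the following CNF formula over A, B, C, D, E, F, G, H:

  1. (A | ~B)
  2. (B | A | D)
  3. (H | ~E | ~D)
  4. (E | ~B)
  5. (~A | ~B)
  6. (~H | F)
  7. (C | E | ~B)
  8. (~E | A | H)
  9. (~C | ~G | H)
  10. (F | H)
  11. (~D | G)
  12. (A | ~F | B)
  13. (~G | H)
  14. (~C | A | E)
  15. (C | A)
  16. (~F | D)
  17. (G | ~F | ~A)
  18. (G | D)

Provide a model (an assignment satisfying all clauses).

Branch on A: take A = True.
  then B is forced to False.
The remaining clauses are satisfied by C = True, D = True, E = True, F = True, G = True, H = True.
Every clause has at least one true literal under this assignment.

A = True, B = False, C = True, D = True, E = True, F = True, G = True, H = True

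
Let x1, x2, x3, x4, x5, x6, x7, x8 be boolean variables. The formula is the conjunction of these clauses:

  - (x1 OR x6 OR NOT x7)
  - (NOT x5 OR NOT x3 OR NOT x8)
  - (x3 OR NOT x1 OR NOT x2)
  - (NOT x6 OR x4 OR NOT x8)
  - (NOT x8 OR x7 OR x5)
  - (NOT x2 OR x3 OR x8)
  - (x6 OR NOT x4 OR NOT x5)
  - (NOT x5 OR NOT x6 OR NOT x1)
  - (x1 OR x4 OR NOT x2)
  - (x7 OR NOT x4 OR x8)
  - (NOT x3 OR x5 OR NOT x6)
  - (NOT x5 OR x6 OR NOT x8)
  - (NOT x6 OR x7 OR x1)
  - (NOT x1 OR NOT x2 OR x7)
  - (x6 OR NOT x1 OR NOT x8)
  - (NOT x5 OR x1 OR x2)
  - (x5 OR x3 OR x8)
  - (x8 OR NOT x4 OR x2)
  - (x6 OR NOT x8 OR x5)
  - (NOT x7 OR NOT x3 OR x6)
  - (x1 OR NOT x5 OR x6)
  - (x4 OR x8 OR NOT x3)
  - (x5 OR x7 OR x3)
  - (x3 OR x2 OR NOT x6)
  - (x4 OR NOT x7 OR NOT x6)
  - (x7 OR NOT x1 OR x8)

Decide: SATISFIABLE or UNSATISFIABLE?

Set x1 = False and propagate.
The remaining clauses are satisfied by x2 = True, x3 = False, x4 = True, x5 = False, x6 = True, x7 = True, x8 = True.
So x1=False, x2=True, x3=False, x4=True, x5=False, x6=True, x7=True, x8=True is a satisfying assignment.

SATISFIABLE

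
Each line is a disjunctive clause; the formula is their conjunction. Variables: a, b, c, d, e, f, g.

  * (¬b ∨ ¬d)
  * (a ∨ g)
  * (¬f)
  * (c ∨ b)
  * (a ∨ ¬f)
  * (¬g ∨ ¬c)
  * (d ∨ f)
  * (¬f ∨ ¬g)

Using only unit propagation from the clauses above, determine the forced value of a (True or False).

True

(¬f) stands alone — f = False.
(f ∨ d) with f = False leaves only d, so d = True.
From (¬d ∨ ¬b) and d = True: b = False.
(b ∨ c): since b = False, the clause reduces to (c). c = True.
From (¬c ∨ ¬g) and c = True: g = False.
From (g ∨ a) and g = False: a = True.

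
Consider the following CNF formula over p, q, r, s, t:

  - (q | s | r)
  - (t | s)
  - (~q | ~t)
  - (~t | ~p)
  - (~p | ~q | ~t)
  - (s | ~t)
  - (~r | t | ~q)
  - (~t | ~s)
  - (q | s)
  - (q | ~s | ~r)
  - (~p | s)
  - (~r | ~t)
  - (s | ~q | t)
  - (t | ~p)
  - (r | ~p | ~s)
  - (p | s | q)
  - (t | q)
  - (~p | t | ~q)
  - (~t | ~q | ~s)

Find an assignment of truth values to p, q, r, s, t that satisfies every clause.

p=F, q=T, r=F, s=T, t=F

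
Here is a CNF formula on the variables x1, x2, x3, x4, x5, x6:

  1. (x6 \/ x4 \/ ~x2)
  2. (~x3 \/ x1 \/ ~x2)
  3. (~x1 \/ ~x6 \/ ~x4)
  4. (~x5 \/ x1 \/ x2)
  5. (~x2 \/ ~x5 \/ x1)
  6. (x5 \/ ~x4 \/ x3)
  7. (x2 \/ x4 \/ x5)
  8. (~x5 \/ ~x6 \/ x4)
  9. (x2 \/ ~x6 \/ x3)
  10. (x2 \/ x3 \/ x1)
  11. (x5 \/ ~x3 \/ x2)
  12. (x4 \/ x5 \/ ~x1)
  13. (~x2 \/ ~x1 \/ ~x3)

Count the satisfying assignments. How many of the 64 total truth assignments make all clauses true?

6

Satisfying assignments:
  x1=F x2=T x3=F x4=F x5=F x6=T
  x1=T x2=F x3=F x4=F x5=T x6=F
  x1=T x2=F x3=F x4=T x5=T x6=F
  x1=T x2=F x3=T x4=F x5=T x6=F
  x1=T x2=F x3=T x4=T x5=T x6=F
  x1=T x2=T x3=F x4=T x5=T x6=F
That's 6 in total.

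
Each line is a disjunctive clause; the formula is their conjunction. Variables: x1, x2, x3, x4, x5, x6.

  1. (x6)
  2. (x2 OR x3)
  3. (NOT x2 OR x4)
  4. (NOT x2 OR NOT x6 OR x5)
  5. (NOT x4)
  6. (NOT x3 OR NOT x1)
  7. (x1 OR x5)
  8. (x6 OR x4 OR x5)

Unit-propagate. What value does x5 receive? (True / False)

(x6) is a unit clause: x6 = True.
(NOT x4) stands alone — x4 = False.
In (NOT x2 OR x4), x4 is now false; NOT x2 must hold, so x2 = False.
(x3 OR x2): since x2 = False, the clause reduces to (x3). x3 = True.
(NOT x1 OR NOT x3): since x3 = True, the clause reduces to (NOT x1). x1 = False.
In (x5 OR x1), x1 is now false; x5 must hold, so x5 = True.

True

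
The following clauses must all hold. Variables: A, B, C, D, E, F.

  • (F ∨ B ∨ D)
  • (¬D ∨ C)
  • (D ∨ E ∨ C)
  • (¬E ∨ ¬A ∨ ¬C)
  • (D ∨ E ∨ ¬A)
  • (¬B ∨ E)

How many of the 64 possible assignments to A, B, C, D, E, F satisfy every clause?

18

Case analysis on D and E:
  D=T, E=T: remaining (A,B,C,F) ∈ {(F,F,T,F); (F,F,T,T); (F,T,T,F); (F,T,T,T)} — 4.
  D=T, E=F: remaining (A,B,C,F) ∈ {(F,F,T,F); (F,F,T,T); (T,F,T,F); (T,F,T,T)} — 4.
  D=F, E=T: 9 of the 16 assignments to (A,B,C,F) work.
  D=F, E=F: remaining (A,B,C,F) ∈ {(F,F,T,T)} — 1.
Total: 4 + 4 + 9 + 1 = 18.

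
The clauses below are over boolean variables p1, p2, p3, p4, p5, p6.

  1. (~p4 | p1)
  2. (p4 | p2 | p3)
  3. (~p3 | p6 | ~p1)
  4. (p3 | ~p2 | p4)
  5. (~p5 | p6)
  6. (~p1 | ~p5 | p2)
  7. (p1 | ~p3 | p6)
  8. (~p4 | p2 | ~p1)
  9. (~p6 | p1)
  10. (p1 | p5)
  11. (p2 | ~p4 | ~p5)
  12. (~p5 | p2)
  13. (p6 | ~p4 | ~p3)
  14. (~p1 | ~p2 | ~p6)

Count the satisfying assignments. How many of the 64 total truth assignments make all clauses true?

2

The models are:
  p1=T p2=F p3=T p4=F p5=F p6=T
  p1=T p2=T p3=F p4=T p5=F p6=F
Count: 2.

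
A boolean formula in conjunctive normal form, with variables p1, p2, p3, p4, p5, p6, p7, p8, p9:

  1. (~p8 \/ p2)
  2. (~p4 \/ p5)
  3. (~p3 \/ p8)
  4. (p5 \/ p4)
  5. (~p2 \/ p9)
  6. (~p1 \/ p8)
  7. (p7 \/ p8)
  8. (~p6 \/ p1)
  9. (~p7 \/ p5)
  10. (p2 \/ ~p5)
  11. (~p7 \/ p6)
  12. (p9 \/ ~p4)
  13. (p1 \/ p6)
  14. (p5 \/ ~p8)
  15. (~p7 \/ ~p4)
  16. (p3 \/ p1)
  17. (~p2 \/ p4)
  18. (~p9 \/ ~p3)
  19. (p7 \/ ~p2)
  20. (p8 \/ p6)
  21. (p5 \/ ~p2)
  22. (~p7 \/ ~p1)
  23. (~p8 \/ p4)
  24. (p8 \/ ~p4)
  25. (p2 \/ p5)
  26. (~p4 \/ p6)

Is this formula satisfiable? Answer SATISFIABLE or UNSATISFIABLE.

p4 = True:
  propagation gives p5=True, p2=True, p9=True, p7=False; an empty clause results — contradiction.
p4 = False:
  propagation gives p5=True, p2=True; an empty clause results — contradiction.
Every branch closes, so no satisfying assignment exists.

UNSATISFIABLE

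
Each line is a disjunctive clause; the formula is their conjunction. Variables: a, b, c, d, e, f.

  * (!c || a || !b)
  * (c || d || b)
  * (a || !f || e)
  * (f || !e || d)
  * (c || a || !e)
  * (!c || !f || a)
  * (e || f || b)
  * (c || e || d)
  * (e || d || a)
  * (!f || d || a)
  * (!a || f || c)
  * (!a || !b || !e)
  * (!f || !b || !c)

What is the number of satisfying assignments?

12

Split on a, then c.
  a=1, c=1: 7 of the 16 assignments to (b,d,e,f) work.
  a=1, c=0: remaining (b,d,e,f) ∈ {(0,1,0,1); (0,1,1,1); (1,1,0,1)} — 3.
  a=0, c=1: remaining (b,d,e,f) ∈ {(0,1,1,0)} — 1.
  a=0, c=0: remaining (b,d,e,f) ∈ {(1,1,0,0)} — 1.
Total: 7 + 3 + 1 + 1 = 12.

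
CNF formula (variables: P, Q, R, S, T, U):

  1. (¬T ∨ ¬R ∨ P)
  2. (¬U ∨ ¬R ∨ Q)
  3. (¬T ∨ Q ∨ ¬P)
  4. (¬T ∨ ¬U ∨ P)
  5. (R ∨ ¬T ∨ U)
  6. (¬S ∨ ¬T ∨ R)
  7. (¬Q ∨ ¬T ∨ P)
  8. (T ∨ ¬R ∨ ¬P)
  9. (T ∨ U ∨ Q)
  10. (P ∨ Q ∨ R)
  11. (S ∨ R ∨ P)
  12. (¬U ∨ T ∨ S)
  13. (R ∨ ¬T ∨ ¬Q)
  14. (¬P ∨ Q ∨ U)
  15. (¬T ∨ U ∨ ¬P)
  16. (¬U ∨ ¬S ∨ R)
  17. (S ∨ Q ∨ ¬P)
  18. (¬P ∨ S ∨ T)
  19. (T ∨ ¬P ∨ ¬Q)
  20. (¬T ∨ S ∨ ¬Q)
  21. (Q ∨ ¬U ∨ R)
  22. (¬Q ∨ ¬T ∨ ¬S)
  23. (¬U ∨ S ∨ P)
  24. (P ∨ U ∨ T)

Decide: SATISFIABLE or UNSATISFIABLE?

Try P = False.
Branch on Q: take Q = True.
  then T is forced to False.
  then U is forced to True.
  then S is forced to True.
  then R is forced to True.
Every clause has at least one true literal under this assignment.
So P = F, Q = T, R = T, S = T, T = F, U = T is a satisfying assignment.

SATISFIABLE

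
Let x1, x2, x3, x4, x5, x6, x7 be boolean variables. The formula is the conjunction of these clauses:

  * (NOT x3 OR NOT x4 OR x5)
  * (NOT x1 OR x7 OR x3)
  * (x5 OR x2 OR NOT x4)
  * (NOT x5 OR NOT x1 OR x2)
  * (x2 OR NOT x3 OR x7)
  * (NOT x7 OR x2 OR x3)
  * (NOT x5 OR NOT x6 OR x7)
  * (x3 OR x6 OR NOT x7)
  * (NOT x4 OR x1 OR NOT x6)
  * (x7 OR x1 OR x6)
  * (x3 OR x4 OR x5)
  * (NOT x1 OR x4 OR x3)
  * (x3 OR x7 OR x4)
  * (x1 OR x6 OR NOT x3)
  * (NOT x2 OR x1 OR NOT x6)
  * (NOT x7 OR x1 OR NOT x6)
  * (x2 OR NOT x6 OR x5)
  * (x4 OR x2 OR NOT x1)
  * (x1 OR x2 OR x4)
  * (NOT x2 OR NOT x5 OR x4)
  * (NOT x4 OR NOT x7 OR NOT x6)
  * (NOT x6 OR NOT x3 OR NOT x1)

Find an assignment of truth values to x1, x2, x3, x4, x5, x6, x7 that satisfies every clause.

x1 = 1, x2 = 1, x3 = 1, x4 = 0, x5 = 0, x6 = 0, x7 = 1

Set x1 = True and propagate.
Branch on x2: take x2 = True.
For the remaining variables, x3 = True, x4 = False, x5 = False, x6 = False, x7 = True works.
Check each clause:
  1. (NOT x4 OR x5 OR NOT x3) — NOT x4 is true.
  2. (NOT x1 OR x3 OR x7) — x3 is true.
  3. (NOT x4 OR x2 OR x5) — x2 is true.
  4. (NOT x5 OR x2 OR NOT x1) — x2 is true.
  5. (x2 OR NOT x3 OR x7) — x2 is true.
  6. (NOT x7 OR x2 OR x3) — x2 is true.
  7. (x7 OR NOT x5 OR NOT x6) — NOT x6 is true.
  8. (x3 OR x6 OR NOT x7) — x3 is true.
  9. (NOT x6 OR x1 OR NOT x4) — x1 is true.
  10. (x1 OR x7 OR x6) — x1 is true.
  11. (x5 OR x4 OR x3) — x3 is true.
  12. (NOT x1 OR x4 OR x3) — x3 is true.
  13. (x4 OR x7 OR x3) — x3 is true.
  14. (NOT x3 OR x6 OR x1) — x1 is true.
  15. (x1 OR NOT x2 OR NOT x6) — x1 is true.
  16. (NOT x7 OR x1 OR NOT x6) — NOT x6 is true.
  17. (NOT x6 OR x2 OR x5) — x2 is true.
  18. (x2 OR NOT x1 OR x4) — x2 is true.
  19. (x1 OR x2 OR x4) — x1 is true.
  20. (NOT x5 OR x4 OR NOT x2) — NOT x5 is true.
  21. (NOT x7 OR NOT x4 OR NOT x6) — NOT x6 is true.
  22. (NOT x1 OR NOT x3 OR NOT x6) — NOT x6 is true.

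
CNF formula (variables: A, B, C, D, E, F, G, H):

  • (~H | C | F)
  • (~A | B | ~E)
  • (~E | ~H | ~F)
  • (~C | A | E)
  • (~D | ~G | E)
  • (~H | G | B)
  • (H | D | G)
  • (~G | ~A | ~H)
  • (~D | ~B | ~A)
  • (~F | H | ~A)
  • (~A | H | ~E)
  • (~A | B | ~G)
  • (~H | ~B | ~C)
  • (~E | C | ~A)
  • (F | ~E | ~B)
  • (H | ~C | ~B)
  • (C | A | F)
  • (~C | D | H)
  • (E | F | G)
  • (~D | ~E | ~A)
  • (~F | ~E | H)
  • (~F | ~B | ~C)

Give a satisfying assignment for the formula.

A = False, B = False, C = True, D = True, E = True, F = False, G = True, H = True

Branch on A: take A = False.
Branch on B: take B = False.
For the remaining variables, C = True, D = True, E = True, F = False, G = True, H = True works.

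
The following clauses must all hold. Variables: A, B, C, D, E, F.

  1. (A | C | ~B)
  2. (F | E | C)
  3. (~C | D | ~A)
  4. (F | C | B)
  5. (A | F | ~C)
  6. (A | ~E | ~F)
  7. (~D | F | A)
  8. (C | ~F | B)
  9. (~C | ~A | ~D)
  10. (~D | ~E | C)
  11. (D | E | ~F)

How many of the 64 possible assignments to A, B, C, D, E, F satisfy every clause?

5

Satisfying assignments:
  A=0 B=0 C=1 D=1 E=0 F=1
  A=0 B=1 C=1 D=1 E=0 F=1
  A=1 B=1 C=0 D=0 E=1 F=0
  A=1 B=1 C=0 D=0 E=1 F=1
  A=1 B=1 C=0 D=1 E=0 F=1
Count: 5.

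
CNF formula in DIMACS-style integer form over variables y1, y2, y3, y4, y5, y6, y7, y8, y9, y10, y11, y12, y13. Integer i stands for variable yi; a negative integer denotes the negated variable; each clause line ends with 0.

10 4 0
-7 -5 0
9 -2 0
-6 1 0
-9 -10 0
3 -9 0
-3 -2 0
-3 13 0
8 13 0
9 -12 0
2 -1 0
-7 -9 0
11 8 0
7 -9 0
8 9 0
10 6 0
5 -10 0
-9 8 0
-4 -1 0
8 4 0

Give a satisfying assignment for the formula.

y1 = False, y2 = False, y3 = False, y4 = True, y5 = True, y6 = False, y7 = False, y8 = True, y9 = False, y10 = True, y11 = False, y12 = False, y13 = False

Check each clause:
  1. (y10 || y4) — y10 is true.
  2. (!y7 || !y5) — !y7 is true.
  3. (!y2 || y9) — !y2 is true.
  4. (y1 || !y6) — !y6 is true.
  5. (!y10 || !y9) — !y9 is true.
  6. (y3 || !y9) — !y9 is true.
  7. (!y3 || !y2) — !y3 is true.
  8. (y13 || !y3) — !y3 is true.
  9. (y8 || y13) — y8 is true.
  10. (!y12 || y9) — !y12 is true.
  11. (!y1 || y2) — !y1 is true.
  12. (!y9 || !y7) — !y7 is true.
  13. (y11 || y8) — y8 is true.
  14. (y7 || !y9) — !y9 is true.
  15. (y8 || y9) — y8 is true.
  16. (y6 || y10) — y10 is true.
  17. (!y10 || y5) — y5 is true.
  18. (y8 || !y9) — y8 is true.
  19. (!y4 || !y1) — !y1 is true.
  20. (y4 || y8) — y8 is true.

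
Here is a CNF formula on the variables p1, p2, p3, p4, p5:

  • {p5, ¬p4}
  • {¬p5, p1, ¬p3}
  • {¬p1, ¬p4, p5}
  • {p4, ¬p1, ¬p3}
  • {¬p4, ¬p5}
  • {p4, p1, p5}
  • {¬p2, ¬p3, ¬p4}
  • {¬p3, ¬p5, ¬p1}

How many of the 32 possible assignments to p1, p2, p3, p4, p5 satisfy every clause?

6

The models are:
  p1=0 p2=0 p3=0 p4=0 p5=1
  p1=0 p2=1 p3=0 p4=0 p5=1
  p1=1 p2=0 p3=0 p4=0 p5=0
  p1=1 p2=0 p3=0 p4=0 p5=1
  p1=1 p2=1 p3=0 p4=0 p5=0
  p1=1 p2=1 p3=0 p4=0 p5=1
That's 6 in total.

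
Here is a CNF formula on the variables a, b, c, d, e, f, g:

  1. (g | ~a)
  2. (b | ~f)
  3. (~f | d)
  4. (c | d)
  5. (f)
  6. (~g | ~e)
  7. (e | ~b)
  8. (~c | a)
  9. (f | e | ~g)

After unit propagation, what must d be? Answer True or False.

True

Unit clause (f) sets f = True.
From (~f | b) and f = True: b = True.
In (~f | d), ~f is now false; d must hold, so d = True.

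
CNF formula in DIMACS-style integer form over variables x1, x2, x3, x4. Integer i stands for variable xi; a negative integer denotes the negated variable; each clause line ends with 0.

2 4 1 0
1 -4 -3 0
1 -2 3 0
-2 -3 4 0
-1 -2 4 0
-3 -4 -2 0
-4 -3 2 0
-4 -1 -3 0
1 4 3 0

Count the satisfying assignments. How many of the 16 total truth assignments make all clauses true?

Satisfying assignments:
  x1=0 x2=0 x3=0 x4=1
  x1=1 x2=0 x3=0 x4=0
  x1=1 x2=0 x3=0 x4=1
  x1=1 x2=0 x3=1 x4=0
  x1=1 x2=1 x3=0 x4=1
That's 5 in total.

5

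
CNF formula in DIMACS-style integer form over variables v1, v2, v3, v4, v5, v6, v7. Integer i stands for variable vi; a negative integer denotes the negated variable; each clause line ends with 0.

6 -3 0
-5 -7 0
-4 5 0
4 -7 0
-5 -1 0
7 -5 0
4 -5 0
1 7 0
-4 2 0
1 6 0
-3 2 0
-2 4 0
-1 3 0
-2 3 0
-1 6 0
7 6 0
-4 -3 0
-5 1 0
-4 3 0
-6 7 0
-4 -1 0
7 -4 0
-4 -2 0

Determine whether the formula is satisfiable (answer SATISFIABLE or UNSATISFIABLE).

UNSATISFIABLE

v4 = True:
  propagation gives v5=True, v7=False; an empty clause results — contradiction.
v4 = False:
  propagation gives v7=False, v5=False, v1=True, v2=False; an empty clause results — contradiction.
Every branch closes, so no satisfying assignment exists.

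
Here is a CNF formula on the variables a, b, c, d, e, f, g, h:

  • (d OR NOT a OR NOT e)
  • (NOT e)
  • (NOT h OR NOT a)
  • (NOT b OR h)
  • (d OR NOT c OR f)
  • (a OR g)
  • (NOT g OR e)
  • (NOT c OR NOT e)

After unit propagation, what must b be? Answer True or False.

(NOT e) stands alone — e = False.
From (NOT g OR e) and e = False: g = False.
(a OR g) with g = False leaves only a, so a = True.
From (NOT h OR NOT a) and a = True: h = False.
From (h OR NOT b) and h = False: b = False.

False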